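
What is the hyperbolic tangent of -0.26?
-0.2543

tanh(-0.26) = (e^(-0.26) - e^(0.26))/(e^(-0.26) + e^(0.26)) = -0.2543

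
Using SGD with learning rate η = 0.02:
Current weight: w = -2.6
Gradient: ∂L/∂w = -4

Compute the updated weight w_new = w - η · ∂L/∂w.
w_new = -2.52

w_new = w - η·∂L/∂w = -2.6 - 0.02×(-4) = -2.6 - (-0.08) = -2.52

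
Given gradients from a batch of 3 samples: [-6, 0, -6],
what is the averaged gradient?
Average gradient = -4

Average = (1/3)(-6 + 0 + -6) = -12/3 = -4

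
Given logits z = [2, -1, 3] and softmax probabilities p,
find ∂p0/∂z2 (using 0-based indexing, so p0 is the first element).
∂p0/∂z2 = -0.1915

p = softmax(z) = [0.2654, 0.01321, 0.7214]
p0 = 0.2654, p2 = 0.7214

∂p0/∂z2 = -p0 × p2 = -0.2654 × 0.7214 = -0.1915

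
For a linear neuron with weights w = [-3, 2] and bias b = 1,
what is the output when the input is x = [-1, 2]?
y = 8

y = (-3)(-1) + (2)(2) + 1 = 8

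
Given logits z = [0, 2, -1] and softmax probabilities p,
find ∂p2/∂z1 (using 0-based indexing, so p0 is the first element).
∂p2/∂z1 = -0.03545

p = softmax(z) = [0.1142, 0.8438, 0.04201]
p2 = 0.04201, p1 = 0.8438

∂p2/∂z1 = -p2 × p1 = -0.04201 × 0.8438 = -0.03545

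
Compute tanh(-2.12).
-0.9716

tanh(-2.12) = (e^(-2.12) - e^(2.12))/(e^(-2.12) + e^(2.12)) = -0.9716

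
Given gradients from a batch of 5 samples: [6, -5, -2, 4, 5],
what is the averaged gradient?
Average gradient = 1.6

Average = (1/5)(6 + -5 + -2 + 4 + 5) = 8/5 = 1.6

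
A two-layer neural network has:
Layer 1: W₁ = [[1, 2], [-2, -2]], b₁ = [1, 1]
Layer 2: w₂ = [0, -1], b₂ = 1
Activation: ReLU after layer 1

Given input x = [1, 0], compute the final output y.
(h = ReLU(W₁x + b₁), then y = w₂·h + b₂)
y = 1

Layer 1 pre-activation: z₁ = [2, -1]
After ReLU: h = [2, 0]
Layer 2 output: y = 0×2 + -1×0 + 1 = 1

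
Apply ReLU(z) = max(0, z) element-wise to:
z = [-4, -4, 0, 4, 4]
h = [0, 0, 0, 4, 4]

ReLU applied element-wise: max(0,-4)=0, max(0,-4)=0, max(0,0)=0, max(0,4)=4, max(0,4)=4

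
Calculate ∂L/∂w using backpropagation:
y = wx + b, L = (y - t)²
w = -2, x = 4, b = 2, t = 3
∂L/∂w = -72

y = wx + b = (-2)(4) + 2 = -6
∂L/∂y = 2(y - t) = 2(-6 - 3) = -18
∂y/∂w = x = 4
∂L/∂w = ∂L/∂y · ∂y/∂w = -18 × 4 = -72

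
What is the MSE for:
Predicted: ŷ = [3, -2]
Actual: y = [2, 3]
MSE = 13

MSE = (1/2)((3-2)² + (-2-3)²) = (1/2)(1 + 25) = 13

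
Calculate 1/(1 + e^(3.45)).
0.03077

sigmoid(-3.45) = 1/(1 + e^(3.45)) = 1/(1 + 31.5) = 0.03077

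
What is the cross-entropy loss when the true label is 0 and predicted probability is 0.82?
L = 1.715

L = -0·log(0.82) - 1·log(0.18) = -log(0.18) = 1.715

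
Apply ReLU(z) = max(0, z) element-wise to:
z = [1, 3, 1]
h = [1, 3, 1]

ReLU applied element-wise: max(0,1)=1, max(0,3)=3, max(0,1)=1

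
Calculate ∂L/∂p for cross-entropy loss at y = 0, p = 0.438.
∂L/∂p = 1.779

∂L/∂p = -y/p + (1-y)/(1-p) = 0 + 1/0.562 = 1.779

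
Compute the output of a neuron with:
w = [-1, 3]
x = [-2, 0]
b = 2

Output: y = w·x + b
y = 4

y = (-1)(-2) + (3)(0) + 2 = 4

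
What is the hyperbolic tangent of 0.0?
0

tanh(0.0) = (e^(0.0) - e^(0.0))/(e^(0.0) + e^(0.0)) = 0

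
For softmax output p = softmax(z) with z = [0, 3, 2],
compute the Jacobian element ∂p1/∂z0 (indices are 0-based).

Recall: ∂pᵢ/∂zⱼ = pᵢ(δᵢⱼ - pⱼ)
∂p1/∂z0 = -0.02477

p = softmax(z) = [0.03512, 0.7054, 0.2595]
p1 = 0.7054, p0 = 0.03512

∂p1/∂z0 = -p1 × p0 = -0.7054 × 0.03512 = -0.02477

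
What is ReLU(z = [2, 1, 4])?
h = [2, 1, 4]

ReLU applied element-wise: max(0,2)=2, max(0,1)=1, max(0,4)=4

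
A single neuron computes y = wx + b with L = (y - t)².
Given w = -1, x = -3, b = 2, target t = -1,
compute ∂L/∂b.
∂L/∂b = 12

y = wx + b = (-1)(-3) + 2 = 5
∂L/∂y = 2(y - t) = 2(5 - -1) = 12
∂y/∂b = 1
∂L/∂b = ∂L/∂y · ∂y/∂b = 12 × 1 = 12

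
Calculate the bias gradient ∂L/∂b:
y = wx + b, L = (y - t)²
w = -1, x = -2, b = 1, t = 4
∂L/∂b = -2

y = wx + b = (-1)(-2) + 1 = 3
∂L/∂y = 2(y - t) = 2(3 - 4) = -2
∂y/∂b = 1
∂L/∂b = ∂L/∂y · ∂y/∂b = -2 × 1 = -2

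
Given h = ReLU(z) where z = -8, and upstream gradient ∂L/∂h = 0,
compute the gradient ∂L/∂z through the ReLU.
∂L/∂z = 0

h = ReLU(-8) = 0
Since z < 0: ∂h/∂z = 0
∂L/∂z = ∂L/∂h · ∂h/∂z = 0 × 0 = 0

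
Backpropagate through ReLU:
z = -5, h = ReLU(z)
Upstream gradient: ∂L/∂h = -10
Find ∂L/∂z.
∂L/∂z = 0

h = ReLU(-5) = 0
Since z < 0: ∂h/∂z = 0
∂L/∂z = ∂L/∂h · ∂h/∂z = -10 × 0 = 0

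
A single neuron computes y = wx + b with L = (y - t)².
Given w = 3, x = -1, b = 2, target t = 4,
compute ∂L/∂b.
∂L/∂b = -10

y = wx + b = (3)(-1) + 2 = -1
∂L/∂y = 2(y - t) = 2(-1 - 4) = -10
∂y/∂b = 1
∂L/∂b = ∂L/∂y · ∂y/∂b = -10 × 1 = -10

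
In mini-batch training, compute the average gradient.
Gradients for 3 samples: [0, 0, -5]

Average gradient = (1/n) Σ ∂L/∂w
Average gradient = -1.667

Average = (1/3)(0 + 0 + -5) = -5/3 = -1.667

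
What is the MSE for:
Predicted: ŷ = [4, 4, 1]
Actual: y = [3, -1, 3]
MSE = 10

MSE = (1/3)((4-3)² + (4--1)² + (1-3)²) = (1/3)(1 + 25 + 4) = 10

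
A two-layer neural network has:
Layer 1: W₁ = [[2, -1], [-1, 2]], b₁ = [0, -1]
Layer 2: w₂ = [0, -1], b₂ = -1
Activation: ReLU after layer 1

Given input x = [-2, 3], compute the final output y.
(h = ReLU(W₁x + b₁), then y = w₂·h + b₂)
y = -8

Layer 1 pre-activation: z₁ = [-7, 7]
After ReLU: h = [0, 7]
Layer 2 output: y = 0×0 + -1×7 + -1 = -8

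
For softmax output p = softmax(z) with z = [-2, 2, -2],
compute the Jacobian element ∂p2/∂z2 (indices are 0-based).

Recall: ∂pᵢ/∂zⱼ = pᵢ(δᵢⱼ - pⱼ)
∂p2/∂z2 = 0.01736

p = softmax(z) = [0.01767, 0.9647, 0.01767]
p2 = 0.01767

∂p2/∂z2 = p2(1 - p2) = 0.01767 × (1 - 0.01767) = 0.01736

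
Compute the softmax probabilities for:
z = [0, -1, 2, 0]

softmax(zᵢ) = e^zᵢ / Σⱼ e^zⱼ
p = [0.1025, 0.0377, 0.7573, 0.1025]

exp(z) = [1, 0.3679, 7.389, 1]
Sum = 9.757
p = [0.1025, 0.0377, 0.7573, 0.1025]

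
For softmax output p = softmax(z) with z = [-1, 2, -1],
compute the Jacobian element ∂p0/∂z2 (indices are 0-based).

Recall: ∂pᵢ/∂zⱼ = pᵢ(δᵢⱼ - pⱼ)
∂p0/∂z2 = -0.00205

p = softmax(z) = [0.04528, 0.9094, 0.04528]
p0 = 0.04528, p2 = 0.04528

∂p0/∂z2 = -p0 × p2 = -0.04528 × 0.04528 = -0.00205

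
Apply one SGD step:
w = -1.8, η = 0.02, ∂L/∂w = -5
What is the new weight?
w_new = -1.7

w_new = w - η·∂L/∂w = -1.8 - 0.02×(-5) = -1.8 - (-0.1) = -1.7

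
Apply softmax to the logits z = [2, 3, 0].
p = [0.2595, 0.7054, 0.0351]

exp(z) = [7.389, 20.09, 1]
Sum = 28.47
p = [0.2595, 0.7054, 0.0351]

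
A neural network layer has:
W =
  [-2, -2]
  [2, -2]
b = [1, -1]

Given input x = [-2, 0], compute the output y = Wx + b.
y = [5, -5]

Wx = [-2×-2 + -2×0, 2×-2 + -2×0]
   = [4, -4]
y = Wx + b = [4 + 1, -4 + -1] = [5, -5]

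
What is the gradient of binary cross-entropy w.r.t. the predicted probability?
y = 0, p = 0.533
∂L/∂p = 2.141

∂L/∂p = -y/p + (1-y)/(1-p) = 0 + 1/0.467 = 2.141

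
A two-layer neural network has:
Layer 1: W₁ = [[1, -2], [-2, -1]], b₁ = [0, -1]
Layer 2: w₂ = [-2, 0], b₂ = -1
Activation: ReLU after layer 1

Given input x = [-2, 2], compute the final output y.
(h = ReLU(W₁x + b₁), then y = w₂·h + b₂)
y = -1

Layer 1 pre-activation: z₁ = [-6, 1]
After ReLU: h = [0, 1]
Layer 2 output: y = -2×0 + 0×1 + -1 = -1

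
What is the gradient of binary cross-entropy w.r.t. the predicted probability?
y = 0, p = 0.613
∂L/∂p = 2.584

∂L/∂p = -y/p + (1-y)/(1-p) = 0 + 1/0.387 = 2.584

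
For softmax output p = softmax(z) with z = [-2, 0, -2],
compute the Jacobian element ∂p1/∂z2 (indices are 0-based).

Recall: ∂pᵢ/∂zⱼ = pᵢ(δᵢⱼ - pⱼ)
∂p1/∂z2 = -0.08382

p = softmax(z) = [0.1065, 0.787, 0.1065]
p1 = 0.787, p2 = 0.1065

∂p1/∂z2 = -p1 × p2 = -0.787 × 0.1065 = -0.08382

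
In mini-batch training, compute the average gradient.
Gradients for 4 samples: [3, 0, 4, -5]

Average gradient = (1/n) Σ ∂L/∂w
Average gradient = 0.5

Average = (1/4)(3 + 0 + 4 + -5) = 2/4 = 0.5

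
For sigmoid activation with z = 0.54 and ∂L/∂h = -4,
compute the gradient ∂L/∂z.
∂L/∂z = -0.9305

σ(0.54) = 0.6318
σ'(0.54) = σ(0.54)(1 - σ(0.54)) = 0.6318 × 0.3682 = 0.2326
∂L/∂z = ∂L/∂h · σ'(z) = -4 × 0.2326 = -0.9305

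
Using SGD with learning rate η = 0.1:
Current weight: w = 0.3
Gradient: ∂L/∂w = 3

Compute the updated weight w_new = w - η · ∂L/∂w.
w_new = 0

w_new = w - η·∂L/∂w = 0.3 - 0.1×(3) = 0.3 - (0.3) = 0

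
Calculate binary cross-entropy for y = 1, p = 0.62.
L = 0.478

L = -1·log(0.62) - 0·log(0.38) = -log(0.62) = 0.478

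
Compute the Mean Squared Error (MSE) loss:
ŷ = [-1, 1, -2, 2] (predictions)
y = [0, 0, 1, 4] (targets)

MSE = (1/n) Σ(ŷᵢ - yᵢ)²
MSE = 3.75

MSE = (1/4)((-1-0)² + (1-0)² + (-2-1)² + (2-4)²) = (1/4)(1 + 1 + 9 + 4) = 3.75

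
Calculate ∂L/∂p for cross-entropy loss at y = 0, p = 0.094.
∂L/∂p = 1.104

∂L/∂p = -y/p + (1-y)/(1-p) = 0 + 1/0.906 = 1.104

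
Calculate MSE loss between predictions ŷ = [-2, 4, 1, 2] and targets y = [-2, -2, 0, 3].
MSE = 9.5

MSE = (1/4)((-2--2)² + (4--2)² + (1-0)² + (2-3)²) = (1/4)(0 + 36 + 1 + 1) = 9.5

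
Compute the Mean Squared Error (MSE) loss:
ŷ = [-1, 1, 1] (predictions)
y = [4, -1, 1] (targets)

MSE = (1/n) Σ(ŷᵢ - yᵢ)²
MSE = 9.667

MSE = (1/3)((-1-4)² + (1--1)² + (1-1)²) = (1/3)(25 + 4 + 0) = 9.667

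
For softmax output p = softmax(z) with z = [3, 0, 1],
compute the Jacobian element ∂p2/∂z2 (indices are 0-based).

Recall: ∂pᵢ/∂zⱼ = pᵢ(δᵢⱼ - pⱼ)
∂p2/∂z2 = 0.1012

p = softmax(z) = [0.8438, 0.04201, 0.1142]
p2 = 0.1142

∂p2/∂z2 = p2(1 - p2) = 0.1142 × (1 - 0.1142) = 0.1012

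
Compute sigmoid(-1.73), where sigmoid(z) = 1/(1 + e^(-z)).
0.1506

sigmoid(-1.73) = 1/(1 + e^(1.73)) = 1/(1 + 5.641) = 0.1506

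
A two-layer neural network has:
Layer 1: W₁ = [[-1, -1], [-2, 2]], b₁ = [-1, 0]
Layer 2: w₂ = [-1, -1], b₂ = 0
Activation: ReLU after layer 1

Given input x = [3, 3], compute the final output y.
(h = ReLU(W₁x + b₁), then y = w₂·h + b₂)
y = 0

Layer 1 pre-activation: z₁ = [-7, 0]
After ReLU: h = [0, 0]
Layer 2 output: y = -1×0 + -1×0 + 0 = 0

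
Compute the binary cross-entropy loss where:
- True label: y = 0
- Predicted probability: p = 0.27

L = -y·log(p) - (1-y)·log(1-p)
L = 0.3147

L = -0·log(0.27) - 1·log(0.73) = -log(0.73) = 0.3147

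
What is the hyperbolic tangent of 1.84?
0.9508

tanh(1.84) = (e^(1.84) - e^(-1.84))/(e^(1.84) + e^(-1.84)) = 0.9508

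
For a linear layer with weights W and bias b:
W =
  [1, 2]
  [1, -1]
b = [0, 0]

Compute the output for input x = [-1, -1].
y = [-3, 0]

Wx = [1×-1 + 2×-1, 1×-1 + -1×-1]
   = [-3, 0]
y = Wx + b = [-3 + 0, 0 + 0] = [-3, 0]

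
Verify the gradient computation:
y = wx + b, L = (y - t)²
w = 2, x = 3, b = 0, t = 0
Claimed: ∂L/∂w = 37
Incorrect

y = (2)(3) + 0 = 6
∂L/∂y = 2(y - t) = 2(6 - 0) = 12
∂y/∂w = x = 3
∂L/∂w = 12 × 3 = 36

Claimed value: 37
Incorrect: The correct gradient is 36.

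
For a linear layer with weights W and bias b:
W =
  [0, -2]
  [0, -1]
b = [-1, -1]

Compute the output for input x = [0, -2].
y = [3, 1]

Wx = [0×0 + -2×-2, 0×0 + -1×-2]
   = [4, 2]
y = Wx + b = [4 + -1, 2 + -1] = [3, 1]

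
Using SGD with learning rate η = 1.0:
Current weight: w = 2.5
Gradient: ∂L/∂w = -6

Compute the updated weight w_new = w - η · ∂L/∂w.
w_new = 8.5

w_new = w - η·∂L/∂w = 2.5 - 1.0×(-6) = 2.5 - (-6) = 8.5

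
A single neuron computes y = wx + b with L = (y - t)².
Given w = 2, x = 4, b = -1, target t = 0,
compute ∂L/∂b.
∂L/∂b = 14

y = wx + b = (2)(4) + -1 = 7
∂L/∂y = 2(y - t) = 2(7 - 0) = 14
∂y/∂b = 1
∂L/∂b = ∂L/∂y · ∂y/∂b = 14 × 1 = 14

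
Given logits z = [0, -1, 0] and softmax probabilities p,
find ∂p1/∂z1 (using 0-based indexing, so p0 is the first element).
∂p1/∂z1 = 0.1312

p = softmax(z) = [0.4223, 0.1554, 0.4223]
p1 = 0.1554

∂p1/∂z1 = p1(1 - p1) = 0.1554 × (1 - 0.1554) = 0.1312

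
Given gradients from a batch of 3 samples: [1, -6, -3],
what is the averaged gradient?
Average gradient = -2.667

Average = (1/3)(1 + -6 + -3) = -8/3 = -2.667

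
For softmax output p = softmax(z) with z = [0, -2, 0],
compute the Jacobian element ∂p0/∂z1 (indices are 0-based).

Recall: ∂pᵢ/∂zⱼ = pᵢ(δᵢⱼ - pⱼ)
∂p0/∂z1 = -0.02968

p = softmax(z) = [0.4683, 0.06338, 0.4683]
p0 = 0.4683, p1 = 0.06338

∂p0/∂z1 = -p0 × p1 = -0.4683 × 0.06338 = -0.02968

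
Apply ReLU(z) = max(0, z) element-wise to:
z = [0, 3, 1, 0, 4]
h = [0, 3, 1, 0, 4]

ReLU applied element-wise: max(0,0)=0, max(0,3)=3, max(0,1)=1, max(0,0)=0, max(0,4)=4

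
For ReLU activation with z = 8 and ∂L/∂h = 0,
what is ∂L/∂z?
∂L/∂z = 0

h = ReLU(8) = 8
Since z > 0: ∂h/∂z = 1
∂L/∂z = ∂L/∂h · ∂h/∂z = 0 × 1 = 0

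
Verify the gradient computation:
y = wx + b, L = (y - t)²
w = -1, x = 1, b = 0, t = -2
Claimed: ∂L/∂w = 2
Correct

y = (-1)(1) + 0 = -1
∂L/∂y = 2(y - t) = 2(-1 - -2) = 2
∂y/∂w = x = 1
∂L/∂w = 2 × 1 = 2

Claimed value: 2
Correct: The correct gradient is 2.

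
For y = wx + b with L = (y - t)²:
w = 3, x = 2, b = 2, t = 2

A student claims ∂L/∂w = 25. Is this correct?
Incorrect

y = (3)(2) + 2 = 8
∂L/∂y = 2(y - t) = 2(8 - 2) = 12
∂y/∂w = x = 2
∂L/∂w = 12 × 2 = 24

Claimed value: 25
Incorrect: The correct gradient is 24.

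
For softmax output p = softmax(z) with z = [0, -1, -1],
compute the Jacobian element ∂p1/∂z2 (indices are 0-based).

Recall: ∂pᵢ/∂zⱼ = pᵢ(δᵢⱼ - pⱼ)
∂p1/∂z2 = -0.04492

p = softmax(z) = [0.5761, 0.2119, 0.2119]
p1 = 0.2119, p2 = 0.2119

∂p1/∂z2 = -p1 × p2 = -0.2119 × 0.2119 = -0.04492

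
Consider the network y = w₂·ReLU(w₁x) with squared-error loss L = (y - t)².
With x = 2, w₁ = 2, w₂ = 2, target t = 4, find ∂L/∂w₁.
∂L/∂w₁ = 32

Forward pass:
z = w₁x = 2×2 = 4
h = ReLU(4) = 4
y = w₂h = 2×4 = 8

Backward pass:
∂L/∂y = 2(y - t) = 2(8 - 4) = 8
∂y/∂h = w₂ = 2
∂h/∂z = 1 (ReLU derivative)
∂z/∂w₁ = x = 2

∂L/∂w₁ = 8 × 2 × 1 × 2 = 32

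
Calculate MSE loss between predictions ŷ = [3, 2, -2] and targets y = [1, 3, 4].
MSE = 13.67

MSE = (1/3)((3-1)² + (2-3)² + (-2-4)²) = (1/3)(4 + 1 + 36) = 13.67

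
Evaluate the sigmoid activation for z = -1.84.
0.1371

sigmoid(-1.84) = 1/(1 + e^(1.84)) = 1/(1 + 6.297) = 0.1371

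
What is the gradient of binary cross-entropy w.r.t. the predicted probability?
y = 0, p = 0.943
∂L/∂p = 17.54

∂L/∂p = -y/p + (1-y)/(1-p) = 0 + 1/0.057 = 17.54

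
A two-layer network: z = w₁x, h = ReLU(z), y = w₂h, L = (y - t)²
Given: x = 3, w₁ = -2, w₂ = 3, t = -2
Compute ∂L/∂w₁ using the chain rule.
∂L/∂w₁ = 0

Forward pass:
z = w₁x = -2×3 = -6
h = ReLU(-6) = 0
y = w₂h = 3×0 = 0

Backward pass:
∂L/∂y = 2(y - t) = 2(0 - -2) = 4
∂y/∂h = w₂ = 3
∂h/∂z = 0 (ReLU derivative)
∂z/∂w₁ = x = 3

∂L/∂w₁ = 4 × 3 × 0 × 3 = 0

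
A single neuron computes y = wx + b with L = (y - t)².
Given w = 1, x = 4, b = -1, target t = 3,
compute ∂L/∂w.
∂L/∂w = 0

y = wx + b = (1)(4) + -1 = 3
∂L/∂y = 2(y - t) = 2(3 - 3) = 0
∂y/∂w = x = 4
∂L/∂w = ∂L/∂y · ∂y/∂w = 0 × 4 = 0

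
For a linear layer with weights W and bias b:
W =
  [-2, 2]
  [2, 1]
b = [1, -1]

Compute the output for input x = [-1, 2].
y = [7, -1]

Wx = [-2×-1 + 2×2, 2×-1 + 1×2]
   = [6, 0]
y = Wx + b = [6 + 1, 0 + -1] = [7, -1]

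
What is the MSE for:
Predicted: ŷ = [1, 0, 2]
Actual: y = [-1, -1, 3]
MSE = 2

MSE = (1/3)((1--1)² + (0--1)² + (2-3)²) = (1/3)(4 + 1 + 1) = 2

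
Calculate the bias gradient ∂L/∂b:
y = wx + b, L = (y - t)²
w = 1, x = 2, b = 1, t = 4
∂L/∂b = -2

y = wx + b = (1)(2) + 1 = 3
∂L/∂y = 2(y - t) = 2(3 - 4) = -2
∂y/∂b = 1
∂L/∂b = ∂L/∂y · ∂y/∂b = -2 × 1 = -2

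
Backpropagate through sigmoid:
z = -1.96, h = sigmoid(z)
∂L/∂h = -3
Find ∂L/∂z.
∂L/∂z = -0.3247

σ(-1.96) = 0.1235
σ'(-1.96) = σ(-1.96)(1 - σ(-1.96)) = 0.1235 × 0.8765 = 0.1082
∂L/∂z = ∂L/∂h · σ'(z) = -3 × 0.1082 = -0.3247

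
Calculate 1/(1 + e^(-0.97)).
0.7251

sigmoid(0.97) = 1/(1 + e^(-0.97)) = 1/(1 + 0.3791) = 0.7251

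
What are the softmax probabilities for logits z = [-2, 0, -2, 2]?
p = [0.0156, 0.1155, 0.0156, 0.8533]

exp(z) = [0.1353, 1, 0.1353, 7.389]
Sum = 8.66
p = [0.0156, 0.1155, 0.0156, 0.8533]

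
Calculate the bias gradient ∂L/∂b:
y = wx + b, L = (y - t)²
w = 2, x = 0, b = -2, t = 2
∂L/∂b = -8

y = wx + b = (2)(0) + -2 = -2
∂L/∂y = 2(y - t) = 2(-2 - 2) = -8
∂y/∂b = 1
∂L/∂b = ∂L/∂y · ∂y/∂b = -8 × 1 = -8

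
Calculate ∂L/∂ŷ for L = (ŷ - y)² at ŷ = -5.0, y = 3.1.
∂L/∂ŷ = -16.2

∂L/∂ŷ = 2(ŷ - y) = 2(-5.0 - 3.1) = 2(-8.1) = -16.2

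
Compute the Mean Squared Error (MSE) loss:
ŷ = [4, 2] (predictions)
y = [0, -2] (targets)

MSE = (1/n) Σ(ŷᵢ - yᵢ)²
MSE = 16

MSE = (1/2)((4-0)² + (2--2)²) = (1/2)(16 + 16) = 16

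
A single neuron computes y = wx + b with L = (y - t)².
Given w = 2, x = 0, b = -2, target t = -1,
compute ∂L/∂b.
∂L/∂b = -2

y = wx + b = (2)(0) + -2 = -2
∂L/∂y = 2(y - t) = 2(-2 - -1) = -2
∂y/∂b = 1
∂L/∂b = ∂L/∂y · ∂y/∂b = -2 × 1 = -2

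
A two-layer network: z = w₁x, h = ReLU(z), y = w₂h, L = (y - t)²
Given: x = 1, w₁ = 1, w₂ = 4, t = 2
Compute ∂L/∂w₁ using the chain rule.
∂L/∂w₁ = 16

Forward pass:
z = w₁x = 1×1 = 1
h = ReLU(1) = 1
y = w₂h = 4×1 = 4

Backward pass:
∂L/∂y = 2(y - t) = 2(4 - 2) = 4
∂y/∂h = w₂ = 4
∂h/∂z = 1 (ReLU derivative)
∂z/∂w₁ = x = 1

∂L/∂w₁ = 4 × 4 × 1 × 1 = 16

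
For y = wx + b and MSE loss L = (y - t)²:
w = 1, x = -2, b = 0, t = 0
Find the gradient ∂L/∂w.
∂L/∂w = 8

y = wx + b = (1)(-2) + 0 = -2
∂L/∂y = 2(y - t) = 2(-2 - 0) = -4
∂y/∂w = x = -2
∂L/∂w = ∂L/∂y · ∂y/∂w = -4 × -2 = 8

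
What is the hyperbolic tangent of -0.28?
-0.2729

tanh(-0.28) = (e^(-0.28) - e^(0.28))/(e^(-0.28) + e^(0.28)) = -0.2729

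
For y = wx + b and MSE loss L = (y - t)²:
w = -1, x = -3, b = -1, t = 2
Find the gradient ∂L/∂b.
∂L/∂b = 0

y = wx + b = (-1)(-3) + -1 = 2
∂L/∂y = 2(y - t) = 2(2 - 2) = 0
∂y/∂b = 1
∂L/∂b = ∂L/∂y · ∂y/∂b = 0 × 1 = 0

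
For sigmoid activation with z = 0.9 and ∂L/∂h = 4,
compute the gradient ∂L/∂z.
∂L/∂z = 0.822

σ(0.9) = 0.7109
σ'(0.9) = σ(0.9)(1 - σ(0.9)) = 0.7109 × 0.2891 = 0.2055
∂L/∂z = ∂L/∂h · σ'(z) = 4 × 0.2055 = 0.822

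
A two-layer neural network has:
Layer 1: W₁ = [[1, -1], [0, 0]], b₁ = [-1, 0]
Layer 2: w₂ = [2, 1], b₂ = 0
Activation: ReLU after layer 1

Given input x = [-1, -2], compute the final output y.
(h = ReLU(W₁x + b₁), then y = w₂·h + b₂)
y = 0

Layer 1 pre-activation: z₁ = [0, 0]
After ReLU: h = [0, 0]
Layer 2 output: y = 2×0 + 1×0 + 0 = 0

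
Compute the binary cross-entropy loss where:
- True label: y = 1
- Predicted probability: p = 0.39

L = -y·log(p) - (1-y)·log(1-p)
L = 0.9416

L = -1·log(0.39) - 0·log(0.61) = -log(0.39) = 0.9416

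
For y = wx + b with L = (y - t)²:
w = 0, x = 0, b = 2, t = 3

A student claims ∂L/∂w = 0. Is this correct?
Correct

y = (0)(0) + 2 = 2
∂L/∂y = 2(y - t) = 2(2 - 3) = -2
∂y/∂w = x = 0
∂L/∂w = -2 × 0 = 0

Claimed value: 0
Correct: The correct gradient is 0.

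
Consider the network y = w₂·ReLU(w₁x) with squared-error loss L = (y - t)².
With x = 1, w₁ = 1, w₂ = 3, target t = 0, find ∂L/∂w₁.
∂L/∂w₁ = 18

Forward pass:
z = w₁x = 1×1 = 1
h = ReLU(1) = 1
y = w₂h = 3×1 = 3

Backward pass:
∂L/∂y = 2(y - t) = 2(3 - 0) = 6
∂y/∂h = w₂ = 3
∂h/∂z = 1 (ReLU derivative)
∂z/∂w₁ = x = 1

∂L/∂w₁ = 6 × 3 × 1 × 1 = 18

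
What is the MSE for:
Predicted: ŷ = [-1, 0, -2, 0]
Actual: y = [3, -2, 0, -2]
MSE = 7

MSE = (1/4)((-1-3)² + (0--2)² + (-2-0)² + (0--2)²) = (1/4)(16 + 4 + 4 + 4) = 7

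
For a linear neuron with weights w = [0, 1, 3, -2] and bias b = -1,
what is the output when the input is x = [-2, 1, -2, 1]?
y = -8

y = (0)(-2) + (1)(1) + (3)(-2) + (-2)(1) + -1 = -8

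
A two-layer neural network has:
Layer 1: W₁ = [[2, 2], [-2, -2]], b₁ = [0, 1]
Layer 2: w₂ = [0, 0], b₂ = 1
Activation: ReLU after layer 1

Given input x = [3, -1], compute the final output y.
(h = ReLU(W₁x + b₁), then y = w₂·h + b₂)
y = 1

Layer 1 pre-activation: z₁ = [4, -3]
After ReLU: h = [4, 0]
Layer 2 output: y = 0×4 + 0×0 + 1 = 1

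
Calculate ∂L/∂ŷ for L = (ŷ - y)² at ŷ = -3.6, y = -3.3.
∂L/∂ŷ = -0.6

∂L/∂ŷ = 2(ŷ - y) = 2(-3.6 - -3.3) = 2(-0.3) = -0.6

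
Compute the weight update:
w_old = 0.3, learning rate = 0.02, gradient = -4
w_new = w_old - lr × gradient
w_new = 0.38

w_new = w - η·∂L/∂w = 0.3 - 0.02×(-4) = 0.3 - (-0.08) = 0.38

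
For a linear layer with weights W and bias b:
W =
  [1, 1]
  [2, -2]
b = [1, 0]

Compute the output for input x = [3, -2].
y = [2, 10]

Wx = [1×3 + 1×-2, 2×3 + -2×-2]
   = [1, 10]
y = Wx + b = [1 + 1, 10 + 0] = [2, 10]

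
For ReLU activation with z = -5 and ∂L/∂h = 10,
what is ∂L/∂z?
∂L/∂z = 0

h = ReLU(-5) = 0
Since z < 0: ∂h/∂z = 0
∂L/∂z = ∂L/∂h · ∂h/∂z = 10 × 0 = 0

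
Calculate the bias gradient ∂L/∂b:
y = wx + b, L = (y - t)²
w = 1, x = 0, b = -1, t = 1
∂L/∂b = -4

y = wx + b = (1)(0) + -1 = -1
∂L/∂y = 2(y - t) = 2(-1 - 1) = -4
∂y/∂b = 1
∂L/∂b = ∂L/∂y · ∂y/∂b = -4 × 1 = -4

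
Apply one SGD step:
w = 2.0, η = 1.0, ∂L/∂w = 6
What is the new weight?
w_new = -4

w_new = w - η·∂L/∂w = 2.0 - 1.0×(6) = 2.0 - (6) = -4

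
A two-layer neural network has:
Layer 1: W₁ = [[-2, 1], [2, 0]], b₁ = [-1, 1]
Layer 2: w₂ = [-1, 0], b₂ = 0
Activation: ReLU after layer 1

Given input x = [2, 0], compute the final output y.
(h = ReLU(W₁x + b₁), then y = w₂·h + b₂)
y = 0

Layer 1 pre-activation: z₁ = [-5, 5]
After ReLU: h = [0, 5]
Layer 2 output: y = -1×0 + 0×5 + 0 = 0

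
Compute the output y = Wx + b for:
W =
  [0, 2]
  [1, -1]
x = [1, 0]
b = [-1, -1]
y = [-1, 0]

Wx = [0×1 + 2×0, 1×1 + -1×0]
   = [0, 1]
y = Wx + b = [0 + -1, 1 + -1] = [-1, 0]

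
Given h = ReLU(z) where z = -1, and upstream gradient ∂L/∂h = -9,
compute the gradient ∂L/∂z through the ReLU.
∂L/∂z = 0

h = ReLU(-1) = 0
Since z < 0: ∂h/∂z = 0
∂L/∂z = ∂L/∂h · ∂h/∂z = -9 × 0 = 0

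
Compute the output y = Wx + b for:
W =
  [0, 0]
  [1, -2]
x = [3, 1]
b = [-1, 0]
y = [-1, 1]

Wx = [0×3 + 0×1, 1×3 + -2×1]
   = [0, 1]
y = Wx + b = [0 + -1, 1 + 0] = [-1, 1]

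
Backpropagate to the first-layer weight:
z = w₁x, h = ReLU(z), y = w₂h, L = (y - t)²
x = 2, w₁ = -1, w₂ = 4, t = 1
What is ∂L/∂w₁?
∂L/∂w₁ = 0

Forward pass:
z = w₁x = -1×2 = -2
h = ReLU(-2) = 0
y = w₂h = 4×0 = 0

Backward pass:
∂L/∂y = 2(y - t) = 2(0 - 1) = -2
∂y/∂h = w₂ = 4
∂h/∂z = 0 (ReLU derivative)
∂z/∂w₁ = x = 2

∂L/∂w₁ = -2 × 4 × 0 × 2 = 0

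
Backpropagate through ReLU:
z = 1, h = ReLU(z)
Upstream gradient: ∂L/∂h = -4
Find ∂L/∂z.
∂L/∂z = -4

h = ReLU(1) = 1
Since z > 0: ∂h/∂z = 1
∂L/∂z = ∂L/∂h · ∂h/∂z = -4 × 1 = -4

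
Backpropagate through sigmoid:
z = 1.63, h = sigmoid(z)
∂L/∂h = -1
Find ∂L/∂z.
∂L/∂z = -0.137

σ(1.63) = 0.8362
σ'(1.63) = σ(1.63)(1 - σ(1.63)) = 0.8362 × 0.1638 = 0.137
∂L/∂z = ∂L/∂h · σ'(z) = -1 × 0.137 = -0.137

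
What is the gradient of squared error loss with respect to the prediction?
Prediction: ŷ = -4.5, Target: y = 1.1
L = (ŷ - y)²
∂L/∂ŷ = -11.2

∂L/∂ŷ = 2(ŷ - y) = 2(-4.5 - 1.1) = 2(-5.6) = -11.2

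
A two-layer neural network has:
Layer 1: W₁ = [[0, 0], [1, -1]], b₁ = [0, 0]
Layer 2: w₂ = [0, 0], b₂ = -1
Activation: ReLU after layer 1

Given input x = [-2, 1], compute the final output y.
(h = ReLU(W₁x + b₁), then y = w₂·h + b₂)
y = -1

Layer 1 pre-activation: z₁ = [0, -3]
After ReLU: h = [0, 0]
Layer 2 output: y = 0×0 + 0×0 + -1 = -1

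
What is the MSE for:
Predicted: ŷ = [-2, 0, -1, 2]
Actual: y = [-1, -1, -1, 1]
MSE = 0.75

MSE = (1/4)((-2--1)² + (0--1)² + (-1--1)² + (2-1)²) = (1/4)(1 + 1 + 0 + 1) = 0.75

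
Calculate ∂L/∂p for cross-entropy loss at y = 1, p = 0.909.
∂L/∂p = -1.1

∂L/∂p = -y/p + (1-y)/(1-p) = -1/0.909 + 0 = -1.1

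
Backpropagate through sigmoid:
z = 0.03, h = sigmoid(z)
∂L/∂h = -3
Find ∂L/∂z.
∂L/∂z = -0.7498

σ(0.03) = 0.5075
σ'(0.03) = σ(0.03)(1 - σ(0.03)) = 0.5075 × 0.4925 = 0.2499
∂L/∂z = ∂L/∂h · σ'(z) = -3 × 0.2499 = -0.7498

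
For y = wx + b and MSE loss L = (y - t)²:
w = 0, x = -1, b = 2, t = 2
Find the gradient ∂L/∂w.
∂L/∂w = 0

y = wx + b = (0)(-1) + 2 = 2
∂L/∂y = 2(y - t) = 2(2 - 2) = 0
∂y/∂w = x = -1
∂L/∂w = ∂L/∂y · ∂y/∂w = 0 × -1 = 0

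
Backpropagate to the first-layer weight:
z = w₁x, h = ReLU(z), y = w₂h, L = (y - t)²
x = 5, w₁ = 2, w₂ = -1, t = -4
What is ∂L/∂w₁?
∂L/∂w₁ = 60

Forward pass:
z = w₁x = 2×5 = 10
h = ReLU(10) = 10
y = w₂h = -1×10 = -10

Backward pass:
∂L/∂y = 2(y - t) = 2(-10 - -4) = -12
∂y/∂h = w₂ = -1
∂h/∂z = 1 (ReLU derivative)
∂z/∂w₁ = x = 5

∂L/∂w₁ = -12 × -1 × 1 × 5 = 60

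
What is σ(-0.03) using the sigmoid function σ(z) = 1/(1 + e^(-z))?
0.4925

sigmoid(-0.03) = 1/(1 + e^(0.03)) = 1/(1 + 1.03) = 0.4925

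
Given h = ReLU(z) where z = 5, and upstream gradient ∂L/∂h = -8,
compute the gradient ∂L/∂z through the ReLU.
∂L/∂z = -8

h = ReLU(5) = 5
Since z > 0: ∂h/∂z = 1
∂L/∂z = ∂L/∂h · ∂h/∂z = -8 × 1 = -8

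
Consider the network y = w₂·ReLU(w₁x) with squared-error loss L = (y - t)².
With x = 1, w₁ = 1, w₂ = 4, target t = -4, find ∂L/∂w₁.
∂L/∂w₁ = 64

Forward pass:
z = w₁x = 1×1 = 1
h = ReLU(1) = 1
y = w₂h = 4×1 = 4

Backward pass:
∂L/∂y = 2(y - t) = 2(4 - -4) = 16
∂y/∂h = w₂ = 4
∂h/∂z = 1 (ReLU derivative)
∂z/∂w₁ = x = 1

∂L/∂w₁ = 16 × 4 × 1 × 1 = 64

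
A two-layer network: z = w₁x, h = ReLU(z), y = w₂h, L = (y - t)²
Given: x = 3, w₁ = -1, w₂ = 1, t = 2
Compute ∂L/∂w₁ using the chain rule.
∂L/∂w₁ = 0

Forward pass:
z = w₁x = -1×3 = -3
h = ReLU(-3) = 0
y = w₂h = 1×0 = 0

Backward pass:
∂L/∂y = 2(y - t) = 2(0 - 2) = -4
∂y/∂h = w₂ = 1
∂h/∂z = 0 (ReLU derivative)
∂z/∂w₁ = x = 3

∂L/∂w₁ = -4 × 1 × 0 × 3 = 0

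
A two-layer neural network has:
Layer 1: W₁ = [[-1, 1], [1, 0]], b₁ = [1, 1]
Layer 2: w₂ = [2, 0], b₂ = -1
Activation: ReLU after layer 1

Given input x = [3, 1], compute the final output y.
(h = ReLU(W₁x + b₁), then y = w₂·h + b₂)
y = -1

Layer 1 pre-activation: z₁ = [-1, 4]
After ReLU: h = [0, 4]
Layer 2 output: y = 2×0 + 0×4 + -1 = -1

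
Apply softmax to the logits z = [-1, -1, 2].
p = [0.0453, 0.0453, 0.9094]

exp(z) = [0.3679, 0.3679, 7.389]
Sum = 8.125
p = [0.0453, 0.0453, 0.9094]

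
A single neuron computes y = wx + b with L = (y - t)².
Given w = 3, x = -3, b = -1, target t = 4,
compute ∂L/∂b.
∂L/∂b = -28

y = wx + b = (3)(-3) + -1 = -10
∂L/∂y = 2(y - t) = 2(-10 - 4) = -28
∂y/∂b = 1
∂L/∂b = ∂L/∂y · ∂y/∂b = -28 × 1 = -28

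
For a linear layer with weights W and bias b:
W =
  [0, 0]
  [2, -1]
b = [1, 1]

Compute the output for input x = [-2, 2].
y = [1, -5]

Wx = [0×-2 + 0×2, 2×-2 + -1×2]
   = [0, -6]
y = Wx + b = [0 + 1, -6 + 1] = [1, -5]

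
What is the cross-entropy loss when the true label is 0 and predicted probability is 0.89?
L = 2.207

L = -0·log(0.89) - 1·log(0.11) = -log(0.11) = 2.207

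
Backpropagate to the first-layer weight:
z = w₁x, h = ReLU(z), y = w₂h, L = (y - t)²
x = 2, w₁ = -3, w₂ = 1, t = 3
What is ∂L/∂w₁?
∂L/∂w₁ = 0

Forward pass:
z = w₁x = -3×2 = -6
h = ReLU(-6) = 0
y = w₂h = 1×0 = 0

Backward pass:
∂L/∂y = 2(y - t) = 2(0 - 3) = -6
∂y/∂h = w₂ = 1
∂h/∂z = 0 (ReLU derivative)
∂z/∂w₁ = x = 2

∂L/∂w₁ = -6 × 1 × 0 × 2 = 0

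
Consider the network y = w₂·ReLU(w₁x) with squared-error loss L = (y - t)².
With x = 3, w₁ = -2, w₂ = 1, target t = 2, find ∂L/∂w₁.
∂L/∂w₁ = 0

Forward pass:
z = w₁x = -2×3 = -6
h = ReLU(-6) = 0
y = w₂h = 1×0 = 0

Backward pass:
∂L/∂y = 2(y - t) = 2(0 - 2) = -4
∂y/∂h = w₂ = 1
∂h/∂z = 0 (ReLU derivative)
∂z/∂w₁ = x = 3

∂L/∂w₁ = -4 × 1 × 0 × 3 = 0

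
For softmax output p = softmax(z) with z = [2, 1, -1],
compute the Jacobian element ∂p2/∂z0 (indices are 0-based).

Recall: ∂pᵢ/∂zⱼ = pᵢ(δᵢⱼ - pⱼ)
∂p2/∂z0 = -0.02477

p = softmax(z) = [0.7054, 0.2595, 0.03512]
p2 = 0.03512, p0 = 0.7054

∂p2/∂z0 = -p2 × p0 = -0.03512 × 0.7054 = -0.02477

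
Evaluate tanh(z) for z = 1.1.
0.8005

tanh(1.1) = (e^(1.1) - e^(-1.1))/(e^(1.1) + e^(-1.1)) = 0.8005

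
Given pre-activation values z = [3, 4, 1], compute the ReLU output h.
h = [3, 4, 1]

ReLU applied element-wise: max(0,3)=3, max(0,4)=4, max(0,1)=1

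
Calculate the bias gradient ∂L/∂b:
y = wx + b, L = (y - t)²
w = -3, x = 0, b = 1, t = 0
∂L/∂b = 2

y = wx + b = (-3)(0) + 1 = 1
∂L/∂y = 2(y - t) = 2(1 - 0) = 2
∂y/∂b = 1
∂L/∂b = ∂L/∂y · ∂y/∂b = 2 × 1 = 2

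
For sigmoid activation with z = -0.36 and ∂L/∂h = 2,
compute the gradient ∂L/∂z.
∂L/∂z = 0.4841

σ(-0.36) = 0.411
σ'(-0.36) = σ(-0.36)(1 - σ(-0.36)) = 0.411 × 0.589 = 0.2421
∂L/∂z = ∂L/∂h · σ'(z) = 2 × 0.2421 = 0.4841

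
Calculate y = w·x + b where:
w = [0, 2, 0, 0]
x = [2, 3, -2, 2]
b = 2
y = 8

y = (0)(2) + (2)(3) + (0)(-2) + (0)(2) + 2 = 8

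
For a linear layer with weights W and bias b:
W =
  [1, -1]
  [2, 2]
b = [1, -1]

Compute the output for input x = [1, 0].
y = [2, 1]

Wx = [1×1 + -1×0, 2×1 + 2×0]
   = [1, 2]
y = Wx + b = [1 + 1, 2 + -1] = [2, 1]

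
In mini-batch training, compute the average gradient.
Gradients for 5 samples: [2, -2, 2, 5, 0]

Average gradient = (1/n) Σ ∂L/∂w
Average gradient = 1.4

Average = (1/5)(2 + -2 + 2 + 5 + 0) = 7/5 = 1.4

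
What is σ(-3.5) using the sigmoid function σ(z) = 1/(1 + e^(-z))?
0.02931

sigmoid(-3.5) = 1/(1 + e^(3.5)) = 1/(1 + 33.12) = 0.02931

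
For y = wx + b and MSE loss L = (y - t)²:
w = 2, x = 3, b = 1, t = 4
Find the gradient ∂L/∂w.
∂L/∂w = 18

y = wx + b = (2)(3) + 1 = 7
∂L/∂y = 2(y - t) = 2(7 - 4) = 6
∂y/∂w = x = 3
∂L/∂w = ∂L/∂y · ∂y/∂w = 6 × 3 = 18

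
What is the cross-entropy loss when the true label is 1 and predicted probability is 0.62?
L = 0.478

L = -1·log(0.62) - 0·log(0.38) = -log(0.62) = 0.478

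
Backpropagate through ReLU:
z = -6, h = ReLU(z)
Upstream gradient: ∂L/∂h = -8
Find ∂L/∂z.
∂L/∂z = 0

h = ReLU(-6) = 0
Since z < 0: ∂h/∂z = 0
∂L/∂z = ∂L/∂h · ∂h/∂z = -8 × 0 = 0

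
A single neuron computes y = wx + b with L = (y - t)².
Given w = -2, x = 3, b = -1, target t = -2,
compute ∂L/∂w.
∂L/∂w = -30

y = wx + b = (-2)(3) + -1 = -7
∂L/∂y = 2(y - t) = 2(-7 - -2) = -10
∂y/∂w = x = 3
∂L/∂w = ∂L/∂y · ∂y/∂w = -10 × 3 = -30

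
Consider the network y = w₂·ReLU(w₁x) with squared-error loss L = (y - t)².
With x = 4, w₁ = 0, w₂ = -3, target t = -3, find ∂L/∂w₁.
∂L/∂w₁ = 0

Forward pass:
z = w₁x = 0×4 = 0
h = ReLU(0) = 0
y = w₂h = -3×0 = 0

Backward pass:
∂L/∂y = 2(y - t) = 2(0 - -3) = 6
∂y/∂h = w₂ = -3
∂h/∂z = 0 (ReLU derivative)
∂z/∂w₁ = x = 4

∂L/∂w₁ = 6 × -3 × 0 × 4 = 0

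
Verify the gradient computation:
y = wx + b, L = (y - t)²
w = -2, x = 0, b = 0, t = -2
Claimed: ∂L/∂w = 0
Correct

y = (-2)(0) + 0 = 0
∂L/∂y = 2(y - t) = 2(0 - -2) = 4
∂y/∂w = x = 0
∂L/∂w = 4 × 0 = 0

Claimed value: 0
Correct: The correct gradient is 0.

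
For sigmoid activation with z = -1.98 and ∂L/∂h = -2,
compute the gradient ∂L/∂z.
∂L/∂z = -0.2132

σ(-1.98) = 0.1213
σ'(-1.98) = σ(-1.98)(1 - σ(-1.98)) = 0.1213 × 0.8787 = 0.1066
∂L/∂z = ∂L/∂h · σ'(z) = -2 × 0.1066 = -0.2132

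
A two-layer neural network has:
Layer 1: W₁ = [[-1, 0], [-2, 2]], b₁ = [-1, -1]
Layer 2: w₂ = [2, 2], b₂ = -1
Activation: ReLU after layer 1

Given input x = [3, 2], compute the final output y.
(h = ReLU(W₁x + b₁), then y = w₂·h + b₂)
y = -1

Layer 1 pre-activation: z₁ = [-4, -3]
After ReLU: h = [0, 0]
Layer 2 output: y = 2×0 + 2×0 + -1 = -1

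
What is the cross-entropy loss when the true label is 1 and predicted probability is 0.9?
L = 0.1054

L = -1·log(0.9) - 0·log(0.1) = -log(0.9) = 0.1054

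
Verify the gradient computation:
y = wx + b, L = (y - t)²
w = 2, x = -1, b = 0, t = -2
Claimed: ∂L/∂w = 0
Correct

y = (2)(-1) + 0 = -2
∂L/∂y = 2(y - t) = 2(-2 - -2) = 0
∂y/∂w = x = -1
∂L/∂w = 0 × -1 = 0

Claimed value: 0
Correct: The correct gradient is 0.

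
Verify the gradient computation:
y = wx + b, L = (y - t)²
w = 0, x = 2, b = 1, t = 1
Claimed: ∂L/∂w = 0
Correct

y = (0)(2) + 1 = 1
∂L/∂y = 2(y - t) = 2(1 - 1) = 0
∂y/∂w = x = 2
∂L/∂w = 0 × 2 = 0

Claimed value: 0
Correct: The correct gradient is 0.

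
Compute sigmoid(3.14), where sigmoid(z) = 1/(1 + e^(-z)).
0.9585

sigmoid(3.14) = 1/(1 + e^(-3.14)) = 1/(1 + 0.04328) = 0.9585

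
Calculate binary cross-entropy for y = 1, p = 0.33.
L = 1.109

L = -1·log(0.33) - 0·log(0.67) = -log(0.33) = 1.109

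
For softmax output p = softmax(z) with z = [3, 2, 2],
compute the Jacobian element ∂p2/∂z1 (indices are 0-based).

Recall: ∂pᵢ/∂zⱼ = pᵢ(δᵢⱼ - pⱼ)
∂p2/∂z1 = -0.04492

p = softmax(z) = [0.5761, 0.2119, 0.2119]
p2 = 0.2119, p1 = 0.2119

∂p2/∂z1 = -p2 × p1 = -0.2119 × 0.2119 = -0.04492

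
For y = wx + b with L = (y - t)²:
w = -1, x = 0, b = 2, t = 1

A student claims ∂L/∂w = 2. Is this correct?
Incorrect

y = (-1)(0) + 2 = 2
∂L/∂y = 2(y - t) = 2(2 - 1) = 2
∂y/∂w = x = 0
∂L/∂w = 2 × 0 = 0

Claimed value: 2
Incorrect: The correct gradient is 0.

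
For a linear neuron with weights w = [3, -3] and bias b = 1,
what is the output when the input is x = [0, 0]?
y = 1

y = (3)(0) + (-3)(0) + 1 = 1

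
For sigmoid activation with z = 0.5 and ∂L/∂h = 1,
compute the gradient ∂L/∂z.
∂L/∂z = 0.235

σ(0.5) = 0.6225
σ'(0.5) = σ(0.5)(1 - σ(0.5)) = 0.6225 × 0.3775 = 0.235
∂L/∂z = ∂L/∂h · σ'(z) = 1 × 0.235 = 0.235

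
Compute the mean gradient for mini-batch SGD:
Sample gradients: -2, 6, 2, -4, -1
Average gradient = 0.2

Average = (1/5)(-2 + 6 + 2 + -4 + -1) = 1/5 = 0.2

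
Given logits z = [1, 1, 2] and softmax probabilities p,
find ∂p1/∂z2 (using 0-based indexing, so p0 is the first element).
∂p1/∂z2 = -0.1221

p = softmax(z) = [0.2119, 0.2119, 0.5761]
p1 = 0.2119, p2 = 0.5761

∂p1/∂z2 = -p1 × p2 = -0.2119 × 0.5761 = -0.1221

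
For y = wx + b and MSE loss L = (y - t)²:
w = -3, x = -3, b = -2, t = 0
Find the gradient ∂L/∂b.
∂L/∂b = 14

y = wx + b = (-3)(-3) + -2 = 7
∂L/∂y = 2(y - t) = 2(7 - 0) = 14
∂y/∂b = 1
∂L/∂b = ∂L/∂y · ∂y/∂b = 14 × 1 = 14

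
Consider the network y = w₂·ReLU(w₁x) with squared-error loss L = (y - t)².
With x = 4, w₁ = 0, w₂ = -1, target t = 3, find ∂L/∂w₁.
∂L/∂w₁ = 0

Forward pass:
z = w₁x = 0×4 = 0
h = ReLU(0) = 0
y = w₂h = -1×0 = 0

Backward pass:
∂L/∂y = 2(y - t) = 2(0 - 3) = -6
∂y/∂h = w₂ = -1
∂h/∂z = 0 (ReLU derivative)
∂z/∂w₁ = x = 4

∂L/∂w₁ = -6 × -1 × 0 × 4 = 0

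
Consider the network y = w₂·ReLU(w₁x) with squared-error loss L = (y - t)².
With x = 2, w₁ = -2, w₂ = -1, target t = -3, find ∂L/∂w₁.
∂L/∂w₁ = 0

Forward pass:
z = w₁x = -2×2 = -4
h = ReLU(-4) = 0
y = w₂h = -1×0 = 0

Backward pass:
∂L/∂y = 2(y - t) = 2(0 - -3) = 6
∂y/∂h = w₂ = -1
∂h/∂z = 0 (ReLU derivative)
∂z/∂w₁ = x = 2

∂L/∂w₁ = 6 × -1 × 0 × 2 = 0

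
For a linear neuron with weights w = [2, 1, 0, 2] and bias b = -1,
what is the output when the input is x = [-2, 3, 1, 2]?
y = 2

y = (2)(-2) + (1)(3) + (0)(1) + (2)(2) + -1 = 2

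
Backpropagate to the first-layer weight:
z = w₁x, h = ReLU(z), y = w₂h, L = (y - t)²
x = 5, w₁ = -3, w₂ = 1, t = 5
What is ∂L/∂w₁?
∂L/∂w₁ = 0

Forward pass:
z = w₁x = -3×5 = -15
h = ReLU(-15) = 0
y = w₂h = 1×0 = 0

Backward pass:
∂L/∂y = 2(y - t) = 2(0 - 5) = -10
∂y/∂h = w₂ = 1
∂h/∂z = 0 (ReLU derivative)
∂z/∂w₁ = x = 5

∂L/∂w₁ = -10 × 1 × 0 × 5 = 0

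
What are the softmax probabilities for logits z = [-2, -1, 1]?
p = [0.042, 0.1142, 0.8438]

exp(z) = [0.1353, 0.3679, 2.718]
Sum = 3.221
p = [0.042, 0.1142, 0.8438]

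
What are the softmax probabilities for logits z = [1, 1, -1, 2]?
p = [0.206, 0.206, 0.0279, 0.5601]

exp(z) = [2.718, 2.718, 0.3679, 7.389]
Sum = 13.19
p = [0.206, 0.206, 0.0279, 0.5601]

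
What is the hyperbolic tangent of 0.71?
0.6107

tanh(0.71) = (e^(0.71) - e^(-0.71))/(e^(0.71) + e^(-0.71)) = 0.6107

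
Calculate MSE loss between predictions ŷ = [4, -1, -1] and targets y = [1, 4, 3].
MSE = 16.67

MSE = (1/3)((4-1)² + (-1-4)² + (-1-3)²) = (1/3)(9 + 25 + 16) = 16.67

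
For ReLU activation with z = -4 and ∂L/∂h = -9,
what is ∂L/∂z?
∂L/∂z = 0

h = ReLU(-4) = 0
Since z < 0: ∂h/∂z = 0
∂L/∂z = ∂L/∂h · ∂h/∂z = -9 × 0 = 0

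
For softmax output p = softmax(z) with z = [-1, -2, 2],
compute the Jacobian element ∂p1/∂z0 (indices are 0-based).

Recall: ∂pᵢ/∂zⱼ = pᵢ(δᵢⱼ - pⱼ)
∂p1/∂z0 = -0.0007993

p = softmax(z) = [0.04661, 0.01715, 0.9362]
p1 = 0.01715, p0 = 0.04661

∂p1/∂z0 = -p1 × p0 = -0.01715 × 0.04661 = -0.0007993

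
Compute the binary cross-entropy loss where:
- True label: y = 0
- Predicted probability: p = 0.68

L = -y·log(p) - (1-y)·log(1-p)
L = 1.139

L = -0·log(0.68) - 1·log(0.32) = -log(0.32) = 1.139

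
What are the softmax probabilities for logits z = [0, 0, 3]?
p = [0.0453, 0.0453, 0.9094]

exp(z) = [1, 1, 20.09]
Sum = 22.09
p = [0.0453, 0.0453, 0.9094]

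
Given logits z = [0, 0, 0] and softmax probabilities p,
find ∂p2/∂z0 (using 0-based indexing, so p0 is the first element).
∂p2/∂z0 = -0.1111

p = softmax(z) = [0.3333, 0.3333, 0.3333]
p2 = 0.3333, p0 = 0.3333

∂p2/∂z0 = -p2 × p0 = -0.3333 × 0.3333 = -0.1111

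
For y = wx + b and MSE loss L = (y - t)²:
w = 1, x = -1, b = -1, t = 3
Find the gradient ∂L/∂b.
∂L/∂b = -10

y = wx + b = (1)(-1) + -1 = -2
∂L/∂y = 2(y - t) = 2(-2 - 3) = -10
∂y/∂b = 1
∂L/∂b = ∂L/∂y · ∂y/∂b = -10 × 1 = -10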